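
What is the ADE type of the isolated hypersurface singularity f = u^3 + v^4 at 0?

E6

The Hessian of f at 0 has rank 0. Corank 2; j^3 = u^3 is a perfect cube, so E-series; the 4-jet and mu = 6 give E_6.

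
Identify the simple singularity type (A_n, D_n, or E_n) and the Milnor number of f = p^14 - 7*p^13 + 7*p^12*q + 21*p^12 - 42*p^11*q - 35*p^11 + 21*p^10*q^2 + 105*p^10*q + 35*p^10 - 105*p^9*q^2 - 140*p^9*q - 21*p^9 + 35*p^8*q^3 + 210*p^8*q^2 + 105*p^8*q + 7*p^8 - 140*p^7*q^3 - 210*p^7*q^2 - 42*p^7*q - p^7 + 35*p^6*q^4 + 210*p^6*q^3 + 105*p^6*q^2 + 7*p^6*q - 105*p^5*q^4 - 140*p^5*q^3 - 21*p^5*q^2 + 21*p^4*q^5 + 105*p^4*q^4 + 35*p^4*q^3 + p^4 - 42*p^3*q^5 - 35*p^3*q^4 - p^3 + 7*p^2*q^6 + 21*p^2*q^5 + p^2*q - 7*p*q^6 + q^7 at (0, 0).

Type D_8, Milnor number mu = 8.

The Hessian of f at 0 has rank 0. Corank 2; j^3 = -p^2*(p - q) has shape L^2 M (L != M), so D-series; mu = 8 gives D_8.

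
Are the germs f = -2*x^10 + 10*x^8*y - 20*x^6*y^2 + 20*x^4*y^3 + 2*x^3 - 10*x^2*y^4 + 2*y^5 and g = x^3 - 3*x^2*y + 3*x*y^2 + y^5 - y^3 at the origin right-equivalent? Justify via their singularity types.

The Hessian of f at 0 has rank 0. Corank 2; j^3 = 2*x^3 is a perfect cube, so E-series; the 5-jet and mu = 8 give E_8. The Hessian of g at 0 has rank 0. Corank 2; j^3 = (x - y)^3 is a perfect cube, so E-series; the 5-jet and mu = 8 give E_8. Both have type E_8, hence right-equivalent.

Yes.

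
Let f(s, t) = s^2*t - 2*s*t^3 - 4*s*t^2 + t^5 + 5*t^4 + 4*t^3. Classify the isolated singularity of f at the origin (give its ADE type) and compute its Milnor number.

Type D5, Milnor number mu = 5.

The Hessian of f at 0 is [[0, 0], [0, 0]] with rank 0, so corank 2. A Groebner basis of the Jacobian ideal J(f) in C{s,t} is {s*t^2 - 2*s*t + 4*t^2, -s*t + t^3 + 2*t^2, s^2 - 4*t^2}; counting standard monomials gives mu = 5. Corank 2; j^3 = t*(s - 2*t)^2 has shape L^2 M (L != M), so D-series; mu = 5 gives D_5.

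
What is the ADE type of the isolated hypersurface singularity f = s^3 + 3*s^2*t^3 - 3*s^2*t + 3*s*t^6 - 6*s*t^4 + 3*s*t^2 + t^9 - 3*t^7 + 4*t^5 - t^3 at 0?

E_8

The Hessian of f at 0 has rank 0. Corank 2; j^3 = (s - t)^3 is a perfect cube, so E-series; the 5-jet and mu = 8 give E_8.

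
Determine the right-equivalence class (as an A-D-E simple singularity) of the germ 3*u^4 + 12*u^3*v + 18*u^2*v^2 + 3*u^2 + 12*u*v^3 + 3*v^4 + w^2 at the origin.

The Hessian of f at 0 has rank 2. Corank 1: A-series; mu = 3 gives A_3.

A_3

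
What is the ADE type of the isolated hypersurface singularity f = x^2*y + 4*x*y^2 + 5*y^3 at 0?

D_4

The Hessian of f at 0 is [[0, 0], [0, 0]] with rank 0, so corank 2. A Groebner basis of the Jacobian ideal J(f) in C{x,y} is {y^3, x^2 - y^2, x*y + 2*y^2}; counting standard monomials gives mu = 4. Corank 2; j^3 = y*(x^2 + 4*x*y + 5*y^2) splits into three distinct lines over C (the quadratic factor has nonzero discriminant), so D_4.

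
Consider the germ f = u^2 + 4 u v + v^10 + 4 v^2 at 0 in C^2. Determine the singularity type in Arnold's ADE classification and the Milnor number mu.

The Hessian of f at 0 is [[2, 4], [4, 8]] with rank 1, so corank 1. A Groebner basis of the Jacobian ideal J(f) in C{u,v} is {v^9, u + 2*v}; counting standard monomials gives mu = 9. Corank 1: A-series; mu = 9 gives A_9.

Type A_{9}, Milnor number mu = 9.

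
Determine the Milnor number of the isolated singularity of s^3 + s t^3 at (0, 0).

7

The Hessian of f at 0 is [[0, 0], [0, 0]] with rank 0, so corank 2. A Groebner basis of the Jacobian ideal J(f) in C{s,t} is {s^3, s*t^2, 3*s^2 + t^3}; counting standard monomials gives mu = 7. Corank 2; j^3 = s^3 is a perfect cube, so E-series; the 4-jet and mu = 7 give E_7.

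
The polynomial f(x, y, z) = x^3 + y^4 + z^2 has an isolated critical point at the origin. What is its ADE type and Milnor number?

Type E_{6}, Milnor number mu = 6.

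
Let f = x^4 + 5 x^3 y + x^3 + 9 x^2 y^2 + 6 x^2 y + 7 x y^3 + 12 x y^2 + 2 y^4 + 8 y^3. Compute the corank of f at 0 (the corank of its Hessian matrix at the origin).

2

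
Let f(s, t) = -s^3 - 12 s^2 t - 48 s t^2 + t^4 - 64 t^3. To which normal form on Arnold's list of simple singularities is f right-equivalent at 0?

E_{6}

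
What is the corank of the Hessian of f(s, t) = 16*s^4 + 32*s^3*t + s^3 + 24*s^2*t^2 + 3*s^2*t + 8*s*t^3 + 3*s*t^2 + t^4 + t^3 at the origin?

2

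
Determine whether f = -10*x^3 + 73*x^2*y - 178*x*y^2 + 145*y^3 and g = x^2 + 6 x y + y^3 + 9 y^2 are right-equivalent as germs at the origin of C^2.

No.

The Hessian of f at 0 has rank 0. Corank 2; j^3 = -(2*x - 5*y)*(5*x^2 - 24*x*y + 29*y^2) splits into three distinct lines over C (the quadratic factor has nonzero discriminant), so D_4. The Hessian of g at 0 has rank 1. Corank 1: A-series; mu = 2 gives A_2. f is D_4 but g is A_2, hence not right-equivalent.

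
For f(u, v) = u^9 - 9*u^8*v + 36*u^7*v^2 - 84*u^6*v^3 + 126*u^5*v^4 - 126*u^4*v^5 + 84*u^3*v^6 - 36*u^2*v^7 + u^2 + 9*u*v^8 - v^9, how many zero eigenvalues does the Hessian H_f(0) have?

1

Hessian at 0 has rank 1.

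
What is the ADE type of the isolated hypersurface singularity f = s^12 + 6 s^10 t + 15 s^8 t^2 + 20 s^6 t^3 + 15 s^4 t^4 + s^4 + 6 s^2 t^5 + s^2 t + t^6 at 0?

D7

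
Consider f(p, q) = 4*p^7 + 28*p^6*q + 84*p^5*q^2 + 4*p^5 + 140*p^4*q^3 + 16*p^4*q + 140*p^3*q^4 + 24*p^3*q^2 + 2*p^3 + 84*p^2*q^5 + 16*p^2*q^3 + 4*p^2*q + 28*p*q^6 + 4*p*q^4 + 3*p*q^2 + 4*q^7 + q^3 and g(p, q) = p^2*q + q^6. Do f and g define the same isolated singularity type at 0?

The Hessian of f at 0 has rank 0. Corank 2; j^3 = (p + q)*(2*p^2 + 2*p*q + q^2) splits into three distinct lines over C (the quadratic factor has nonzero discriminant), so D_4. The Hessian of g at 0 has rank 0. Corank 2; j^3 = p^2*q has shape L^2 M (L != M), so D-series; mu = 7 gives D_7. f is D_4 but g is D_7, hence not right-equivalent.

No.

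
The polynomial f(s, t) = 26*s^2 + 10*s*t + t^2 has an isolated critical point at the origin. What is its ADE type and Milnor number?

Type A_1, Milnor number mu = 1.

The Hessian of f at 0 has rank 2. Corank 0: nondegenerate Morse point, so A_1.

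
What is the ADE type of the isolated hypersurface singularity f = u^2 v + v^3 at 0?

D_{4}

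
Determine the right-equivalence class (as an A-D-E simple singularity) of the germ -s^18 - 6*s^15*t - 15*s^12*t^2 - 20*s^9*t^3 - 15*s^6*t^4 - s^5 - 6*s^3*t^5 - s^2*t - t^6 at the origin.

D7

The Hessian of f at 0 has rank 0. Corank 2; j^3 = -s^2*t has shape L^2 M (L != M), so D-series; mu = 7 gives D_7.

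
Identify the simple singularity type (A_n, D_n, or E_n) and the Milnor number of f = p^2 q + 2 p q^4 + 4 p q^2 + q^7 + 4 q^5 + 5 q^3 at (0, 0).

The Hessian of f at 0 has rank 0. Corank 2; j^3 = q*(p^2 + 4*p*q + 5*q^2) splits into three distinct lines over C (the quadratic factor has nonzero discriminant), so D_4.

Type D_{4}, Milnor number mu = 4.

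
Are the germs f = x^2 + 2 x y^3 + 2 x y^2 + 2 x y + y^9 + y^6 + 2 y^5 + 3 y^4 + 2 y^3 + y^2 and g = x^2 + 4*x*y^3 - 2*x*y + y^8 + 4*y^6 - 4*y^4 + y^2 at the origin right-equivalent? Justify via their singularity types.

No.

The Hessian of f at 0 is [[2, 2], [2, 2]] with rank 1, so corank 1. A Groebner basis of the Jacobian ideal J(f) in C{x,y} is {x^2*y^2 - 2*x^2*y + x^2 - 2*x*y^2 + 2*x*y + y^2, x^3 + 6*x^2*y - 5*x^2 + 2*x*y^2 - 8*x*y + x - 2*y^2 + y, x + y^3 + y^2 + y}; counting standard monomials gives mu = 8. Corank 1: A-series; mu = 8 gives A_8. The Hessian of g at 0 is [[2, -2], [-2, 2]] with rank 1, so corank 1. A Groebner basis of the Jacobian ideal J(g) in C{x,y} is {x^3 - 3*x*y^2 - x + y, x^2*y - 2*x*y^2 - x/2 + y/2, x/2 + y^3 - y/2}; counting standard monomials gives mu = 7. Corank 1: A-series; mu = 7 gives A_7. f is A_8 but g is A_7, hence not right-equivalent.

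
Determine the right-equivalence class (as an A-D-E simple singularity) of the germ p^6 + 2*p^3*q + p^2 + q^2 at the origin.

A1

The Hessian of f at 0 has rank 2. Corank 0: nondegenerate Morse point, so A_1.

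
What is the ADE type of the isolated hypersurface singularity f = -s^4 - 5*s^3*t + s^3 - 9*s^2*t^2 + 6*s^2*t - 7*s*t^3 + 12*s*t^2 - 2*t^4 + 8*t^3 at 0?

E_{7}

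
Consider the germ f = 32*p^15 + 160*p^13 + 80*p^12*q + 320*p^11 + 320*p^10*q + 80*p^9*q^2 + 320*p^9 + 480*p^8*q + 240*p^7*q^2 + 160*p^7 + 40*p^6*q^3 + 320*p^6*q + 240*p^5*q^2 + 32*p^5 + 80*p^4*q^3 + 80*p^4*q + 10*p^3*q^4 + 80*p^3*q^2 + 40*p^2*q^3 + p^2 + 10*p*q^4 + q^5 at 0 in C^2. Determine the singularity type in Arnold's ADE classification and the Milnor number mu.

The Hessian of f at 0 has rank 1. Corank 1: A-series; mu = 4 gives A_4.

Type A_4, Milnor number mu = 4.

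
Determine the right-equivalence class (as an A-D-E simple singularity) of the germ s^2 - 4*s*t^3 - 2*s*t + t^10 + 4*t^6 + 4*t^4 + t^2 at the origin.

The Hessian of f at 0 is [[2, -2], [-2, 2]] with rank 1, so corank 1. A Groebner basis of the Jacobian ideal J(f) in C{s,t} is {s^3 - 3*s^2*t + 3*s*t^2 - s/2 + t/2, -s/2 + t^3 + t/2}; counting standard monomials gives mu = 9. Corank 1: A-series; mu = 9 gives A_9.

A9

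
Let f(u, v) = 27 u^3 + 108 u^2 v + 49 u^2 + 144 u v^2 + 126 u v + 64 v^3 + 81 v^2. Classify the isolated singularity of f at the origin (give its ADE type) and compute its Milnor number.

The Hessian of f at 0 has rank 1. Corank 1: A-series; mu = 2 gives A_2.

Type A_{2}, Milnor number mu = 2.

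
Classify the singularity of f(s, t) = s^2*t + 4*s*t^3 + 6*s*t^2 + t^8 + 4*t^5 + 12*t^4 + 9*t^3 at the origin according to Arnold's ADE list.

D_{9}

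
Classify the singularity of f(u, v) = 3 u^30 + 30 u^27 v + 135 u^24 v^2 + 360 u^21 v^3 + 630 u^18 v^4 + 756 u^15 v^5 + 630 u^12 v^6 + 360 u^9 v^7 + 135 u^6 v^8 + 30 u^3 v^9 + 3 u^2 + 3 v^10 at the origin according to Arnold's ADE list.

A9

The Hessian of f at 0 has rank 1. Corank 1: A-series; mu = 9 gives A_9.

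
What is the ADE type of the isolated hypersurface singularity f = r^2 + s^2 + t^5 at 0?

A4

The Hessian of f at 0 has rank 2. Corank 1: A-series; mu = 4 gives A_4.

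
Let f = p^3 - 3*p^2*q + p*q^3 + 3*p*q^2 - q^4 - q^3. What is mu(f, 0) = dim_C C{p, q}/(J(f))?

The Hessian of f at 0 has rank 0. Corank 2; j^3 = (p - q)^3 is a perfect cube, so E-series; the 4-jet and mu = 7 give E_7.

7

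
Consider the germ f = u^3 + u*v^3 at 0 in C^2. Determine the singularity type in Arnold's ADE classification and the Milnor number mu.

The Hessian of f at 0 has rank 0. Corank 2; j^3 = u^3 is a perfect cube, so E-series; the 4-jet and mu = 7 give E_7.

Type E_7, Milnor number mu = 7.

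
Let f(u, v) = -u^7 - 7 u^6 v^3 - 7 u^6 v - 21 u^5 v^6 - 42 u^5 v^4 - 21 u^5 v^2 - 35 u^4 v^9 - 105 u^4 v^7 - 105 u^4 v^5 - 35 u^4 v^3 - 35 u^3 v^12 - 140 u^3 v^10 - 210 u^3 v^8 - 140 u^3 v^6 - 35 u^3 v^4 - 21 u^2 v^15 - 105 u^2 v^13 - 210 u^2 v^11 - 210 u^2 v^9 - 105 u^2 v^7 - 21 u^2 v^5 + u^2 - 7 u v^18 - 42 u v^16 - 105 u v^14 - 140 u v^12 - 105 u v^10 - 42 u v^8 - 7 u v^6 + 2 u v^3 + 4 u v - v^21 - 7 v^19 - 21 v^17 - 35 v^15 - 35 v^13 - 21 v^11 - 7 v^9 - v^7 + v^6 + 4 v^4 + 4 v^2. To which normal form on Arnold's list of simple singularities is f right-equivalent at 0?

The Hessian of f at 0 has rank 1. Corank 1: A-series; mu = 6 gives A_6.

A_{6}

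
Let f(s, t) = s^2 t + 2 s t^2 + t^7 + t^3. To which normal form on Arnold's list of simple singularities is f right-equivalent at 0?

D8

The Hessian of f at 0 has rank 0. Corank 2; j^3 = t*(s + t)^2 has shape L^2 M (L != M), so D-series; mu = 8 gives D_8.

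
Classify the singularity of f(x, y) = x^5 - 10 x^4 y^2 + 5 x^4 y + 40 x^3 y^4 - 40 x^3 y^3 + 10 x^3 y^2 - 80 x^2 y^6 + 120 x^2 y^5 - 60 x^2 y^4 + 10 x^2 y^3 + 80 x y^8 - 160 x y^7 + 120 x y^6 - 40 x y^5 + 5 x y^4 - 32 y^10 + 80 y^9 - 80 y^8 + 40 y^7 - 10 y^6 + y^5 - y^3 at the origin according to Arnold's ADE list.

The Hessian of f at 0 has rank 0. Corank 2; j^3 = -y^3 is a perfect cube, so E-series; the 5-jet and mu = 8 give E_8.

E_{8}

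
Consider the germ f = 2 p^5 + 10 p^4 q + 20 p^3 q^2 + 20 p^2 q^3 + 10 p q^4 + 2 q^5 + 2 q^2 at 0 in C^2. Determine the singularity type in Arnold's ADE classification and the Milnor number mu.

Type A_4, Milnor number mu = 4.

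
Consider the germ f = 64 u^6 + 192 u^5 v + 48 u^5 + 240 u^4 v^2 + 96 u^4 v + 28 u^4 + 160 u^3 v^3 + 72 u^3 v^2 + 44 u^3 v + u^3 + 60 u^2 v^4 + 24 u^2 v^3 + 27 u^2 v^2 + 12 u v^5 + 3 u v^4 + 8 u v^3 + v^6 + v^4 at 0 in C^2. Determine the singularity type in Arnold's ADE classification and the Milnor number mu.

Type E_{6}, Milnor number mu = 6.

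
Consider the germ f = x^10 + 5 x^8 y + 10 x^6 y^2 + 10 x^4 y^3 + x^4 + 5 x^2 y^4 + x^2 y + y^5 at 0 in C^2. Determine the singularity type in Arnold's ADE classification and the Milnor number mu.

Type D6, Milnor number mu = 6.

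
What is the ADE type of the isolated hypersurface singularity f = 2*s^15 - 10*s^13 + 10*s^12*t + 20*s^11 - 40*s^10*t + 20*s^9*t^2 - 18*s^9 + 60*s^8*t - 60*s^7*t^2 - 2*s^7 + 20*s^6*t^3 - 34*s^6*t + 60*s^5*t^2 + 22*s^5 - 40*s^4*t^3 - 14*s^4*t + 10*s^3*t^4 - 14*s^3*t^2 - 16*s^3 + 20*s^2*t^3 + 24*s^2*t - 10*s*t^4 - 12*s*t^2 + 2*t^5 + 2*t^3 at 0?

E_8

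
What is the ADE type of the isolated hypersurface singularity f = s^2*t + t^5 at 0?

D_6

The Hessian of f at 0 has rank 0. Corank 2; j^3 = s^2*t has shape L^2 M (L != M), so D-series; mu = 6 gives D_6.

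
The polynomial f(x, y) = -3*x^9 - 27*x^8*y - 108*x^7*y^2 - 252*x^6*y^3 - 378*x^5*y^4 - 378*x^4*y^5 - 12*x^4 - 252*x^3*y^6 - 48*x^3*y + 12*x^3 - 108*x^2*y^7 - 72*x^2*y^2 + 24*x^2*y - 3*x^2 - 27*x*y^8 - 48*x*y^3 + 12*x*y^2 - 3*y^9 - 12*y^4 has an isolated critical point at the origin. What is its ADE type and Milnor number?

Type A_8, Milnor number mu = 8.

The Hessian of f at 0 has rank 1. Corank 1: A-series; mu = 8 gives A_8.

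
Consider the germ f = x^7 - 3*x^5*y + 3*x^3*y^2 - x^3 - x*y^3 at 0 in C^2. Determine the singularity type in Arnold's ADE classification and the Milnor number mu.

Type E7, Milnor number mu = 7.

The Hessian of f at 0 is [[0, 0], [0, 0]] with rank 0, so corank 2. A Groebner basis of the Jacobian ideal J(f) in C{x,y} is {x^3, x*y^2, 3*x^2 + y^3}; counting standard monomials gives mu = 7. Corank 2; j^3 = -x^3 is a perfect cube, so E-series; the 4-jet and mu = 7 give E_7.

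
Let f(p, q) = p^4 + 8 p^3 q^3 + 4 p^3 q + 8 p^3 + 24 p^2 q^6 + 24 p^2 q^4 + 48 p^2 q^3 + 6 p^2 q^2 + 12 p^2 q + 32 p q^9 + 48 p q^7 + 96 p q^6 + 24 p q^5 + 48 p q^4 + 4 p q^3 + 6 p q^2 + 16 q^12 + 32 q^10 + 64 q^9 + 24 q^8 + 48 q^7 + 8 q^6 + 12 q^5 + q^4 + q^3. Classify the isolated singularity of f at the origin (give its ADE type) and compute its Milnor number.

The Hessian of f at 0 is [[0, 0], [0, 0]] with rank 0, so corank 2. A Groebner basis of the Jacobian ideal J(f) in C{p,q} is {q^4, p*q^2 + 2*q^3/3, p^2 + p*q + q^2/4}; counting standard monomials gives mu = 6. Corank 2; j^3 = (2*p + q)^3 is a perfect cube, so E-series; the 4-jet and mu = 6 give E_6.

Type E6, Milnor number mu = 6.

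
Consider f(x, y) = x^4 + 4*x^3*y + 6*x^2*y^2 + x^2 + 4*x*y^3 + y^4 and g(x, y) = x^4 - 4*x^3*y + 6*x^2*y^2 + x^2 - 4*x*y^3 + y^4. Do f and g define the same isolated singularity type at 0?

The Hessian of f at 0 is [[2, 0], [0, 0]] with rank 1, so corank 1. A Groebner basis of the Jacobian ideal J(f) in C{x,y} is {y^3, x}; counting standard monomials gives mu = 3. Corank 1: A-series; mu = 3 gives A_3. The Hessian of g at 0 is [[2, 0], [0, 0]] with rank 1, so corank 1. A Groebner basis of the Jacobian ideal J(g) in C{x,y} is {y^3, x}; counting standard monomials gives mu = 3. Corank 1: A-series; mu = 3 gives A_3. Both have type A_3, hence right-equivalent.

Yes.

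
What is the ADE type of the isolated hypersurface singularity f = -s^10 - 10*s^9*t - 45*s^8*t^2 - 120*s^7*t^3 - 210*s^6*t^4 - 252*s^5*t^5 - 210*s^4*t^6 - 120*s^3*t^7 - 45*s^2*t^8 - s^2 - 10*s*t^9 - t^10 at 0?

A_9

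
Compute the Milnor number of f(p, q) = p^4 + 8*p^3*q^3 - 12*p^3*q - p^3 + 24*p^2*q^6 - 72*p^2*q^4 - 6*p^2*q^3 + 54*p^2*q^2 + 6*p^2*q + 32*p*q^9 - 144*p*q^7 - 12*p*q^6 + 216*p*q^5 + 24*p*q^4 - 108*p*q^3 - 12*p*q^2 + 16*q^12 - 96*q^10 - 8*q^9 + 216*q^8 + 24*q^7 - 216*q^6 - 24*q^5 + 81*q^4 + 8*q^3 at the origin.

6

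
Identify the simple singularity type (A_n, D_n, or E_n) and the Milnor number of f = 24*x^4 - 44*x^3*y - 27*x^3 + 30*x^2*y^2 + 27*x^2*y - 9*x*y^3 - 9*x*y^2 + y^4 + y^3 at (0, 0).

The Hessian of f at 0 has rank 0. Corank 2; j^3 = -(3*x - y)^3 is a perfect cube, so E-series; the 4-jet and mu = 7 give E_7.

Type E_{7}, Milnor number mu = 7.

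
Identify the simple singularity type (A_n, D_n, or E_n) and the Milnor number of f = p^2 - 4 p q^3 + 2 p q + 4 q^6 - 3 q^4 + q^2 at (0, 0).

Type A3, Milnor number mu = 3.

The Hessian of f at 0 is [[2, 2], [2, 2]] with rank 1, so corank 1. A Groebner basis of the Jacobian ideal J(f) in C{p,q} is {q^3, p + q}; counting standard monomials gives mu = 3. Corank 1: A-series; mu = 3 gives A_3.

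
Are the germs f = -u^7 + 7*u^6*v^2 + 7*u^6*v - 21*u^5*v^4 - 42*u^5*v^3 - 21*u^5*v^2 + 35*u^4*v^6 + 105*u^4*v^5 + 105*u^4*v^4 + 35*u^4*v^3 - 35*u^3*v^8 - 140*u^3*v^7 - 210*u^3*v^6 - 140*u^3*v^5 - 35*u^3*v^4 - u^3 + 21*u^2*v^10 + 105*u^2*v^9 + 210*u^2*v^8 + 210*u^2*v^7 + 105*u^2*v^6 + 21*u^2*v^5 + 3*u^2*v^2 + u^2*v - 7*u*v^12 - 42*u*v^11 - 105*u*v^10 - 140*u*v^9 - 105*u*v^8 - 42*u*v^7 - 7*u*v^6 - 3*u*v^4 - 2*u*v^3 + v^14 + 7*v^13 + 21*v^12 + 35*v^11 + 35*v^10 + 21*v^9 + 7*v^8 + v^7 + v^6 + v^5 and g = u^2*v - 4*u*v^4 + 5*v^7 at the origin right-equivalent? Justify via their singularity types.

The Hessian of f at 0 is [[0, 0], [0, 0]] with rank 0, so corank 2. A Groebner basis of the Jacobian ideal J(f) in C{u,v} is {-u^2 + u*v + v^4 - v^3, u^3 + u*v/7 - v^3/7, -u^2 + u*v^2 + u*v - v^3}; counting standard monomials gives mu = 8. Corank 2; j^3 = -u^2*(u - v) has shape L^2 M (L != M), so D-series; mu = 8 gives D_8. The Hessian of g at 0 is [[0, 0], [0, 0]] with rank 0, so corank 2. A Groebner basis of the Jacobian ideal J(g) in C{u,v} is {2*u^2/3 + u*v^3, -u*v/2 + v^4, u^3, u^2*v}; counting standard monomials gives mu = 8. Corank 2; j^3 = u^2*v has shape L^2 M (L != M), so D-series; mu = 8 gives D_8. Both have type D_8, hence right-equivalent.

Yes.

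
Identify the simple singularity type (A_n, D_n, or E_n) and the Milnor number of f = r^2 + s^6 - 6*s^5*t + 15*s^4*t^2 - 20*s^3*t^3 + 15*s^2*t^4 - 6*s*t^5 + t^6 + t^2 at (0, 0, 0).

Type A_5, Milnor number mu = 5.

The Hessian of f at 0 is [[0, 0, 0], [0, 2, 0], [0, 0, 2]] with rank 2, so corank 1. A Groebner basis of the Jacobian ideal J(f) in C{s,t,r} is {s^5, t, r}; counting standard monomials gives mu = 5. Corank 1: A-series; mu = 5 gives A_5.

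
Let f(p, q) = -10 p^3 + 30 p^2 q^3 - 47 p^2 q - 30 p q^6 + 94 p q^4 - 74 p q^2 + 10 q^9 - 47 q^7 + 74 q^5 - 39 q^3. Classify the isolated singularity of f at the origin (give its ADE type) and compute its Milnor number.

The Hessian of f at 0 is [[0, 0], [0, 0]] with rank 0, so corank 2. A Groebner basis of the Jacobian ideal J(f) in C{p,q} is {q^3, p^2 - 23*q^2/11, p*q + 16*q^2/11}; counting standard monomials gives mu = 4. Corank 2; j^3 = -(2*p + 3*q)*(5*p^2 + 16*p*q + 13*q^2) splits into three distinct lines over C (the quadratic factor has nonzero discriminant), so D_4.

Type D_4, Milnor number mu = 4.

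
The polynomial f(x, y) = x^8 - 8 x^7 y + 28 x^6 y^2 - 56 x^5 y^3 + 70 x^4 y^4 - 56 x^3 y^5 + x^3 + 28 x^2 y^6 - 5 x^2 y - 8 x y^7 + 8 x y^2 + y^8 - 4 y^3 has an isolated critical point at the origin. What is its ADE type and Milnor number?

The Hessian of f at 0 is [[0, 0], [0, 0]] with rank 0, so corank 2. A Groebner basis of the Jacobian ideal J(f) in C{x,y} is {-x*y/8 + y^7 + y^2/4, x*y^2 - 2*y^3, x^2 - 3*x*y + 2*y^2}; counting standard monomials gives mu = 9. Corank 2; j^3 = (x - 2*y)^2*(x - y) has shape L^2 M (L != M), so D-series; mu = 9 gives D_9.

Type D_9, Milnor number mu = 9.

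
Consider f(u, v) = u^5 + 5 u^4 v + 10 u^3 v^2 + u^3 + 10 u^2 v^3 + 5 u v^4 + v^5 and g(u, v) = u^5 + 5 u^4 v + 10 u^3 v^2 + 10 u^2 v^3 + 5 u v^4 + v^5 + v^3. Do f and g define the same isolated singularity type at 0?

Yes.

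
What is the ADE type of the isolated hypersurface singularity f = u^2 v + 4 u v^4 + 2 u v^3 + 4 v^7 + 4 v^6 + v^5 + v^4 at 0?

D5

The Hessian of f at 0 has rank 0. Corank 2; j^3 = u^2*v has shape L^2 M (L != M), so D-series; mu = 5 gives D_5.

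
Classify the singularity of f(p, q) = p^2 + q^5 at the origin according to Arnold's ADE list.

A_{4}

The Hessian of f at 0 is [[2, 0], [0, 0]] with rank 1, so corank 1. A Groebner basis of the Jacobian ideal J(f) in C{p,q} is {q^4, p}; counting standard monomials gives mu = 4. Corank 1: A-series; mu = 4 gives A_4.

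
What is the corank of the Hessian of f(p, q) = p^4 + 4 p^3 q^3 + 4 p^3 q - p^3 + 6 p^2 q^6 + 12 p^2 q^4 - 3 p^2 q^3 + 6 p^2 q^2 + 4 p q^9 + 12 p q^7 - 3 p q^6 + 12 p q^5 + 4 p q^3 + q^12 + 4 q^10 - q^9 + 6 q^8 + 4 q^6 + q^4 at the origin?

Hessian at 0 has rank 0.

2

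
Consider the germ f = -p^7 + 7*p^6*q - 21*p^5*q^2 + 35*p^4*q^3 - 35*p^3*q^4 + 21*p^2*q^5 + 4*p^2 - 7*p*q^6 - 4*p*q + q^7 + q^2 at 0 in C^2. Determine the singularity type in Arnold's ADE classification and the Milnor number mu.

Type A_6, Milnor number mu = 6.

The Hessian of f at 0 has rank 1. Corank 1: A-series; mu = 6 gives A_6.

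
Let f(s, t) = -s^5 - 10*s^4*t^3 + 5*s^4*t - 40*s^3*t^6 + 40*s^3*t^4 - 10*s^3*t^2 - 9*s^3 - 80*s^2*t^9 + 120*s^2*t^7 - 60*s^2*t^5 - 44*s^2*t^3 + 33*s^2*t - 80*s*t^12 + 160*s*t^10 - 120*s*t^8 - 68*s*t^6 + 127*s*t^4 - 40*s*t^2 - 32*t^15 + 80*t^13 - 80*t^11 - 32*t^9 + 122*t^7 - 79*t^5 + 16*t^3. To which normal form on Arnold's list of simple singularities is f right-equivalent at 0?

The Hessian of f at 0 is [[0, 0], [0, 0]] with rank 0, so corank 2. A Groebner basis of the Jacobian ideal J(f) in C{s,t} is {243*s*t/481 + t^4 - 324*t^2/481, s*t^2 - 4*t^3/3, s^2 - 3853*s*t/1443 + 2572*t^2/1443}; counting standard monomials gives mu = 6. Corank 2; j^3 = -(s - t)*(3*s - 4*t)^2 has shape L^2 M (L != M), so D-series; mu = 6 gives D_6.

D_{6}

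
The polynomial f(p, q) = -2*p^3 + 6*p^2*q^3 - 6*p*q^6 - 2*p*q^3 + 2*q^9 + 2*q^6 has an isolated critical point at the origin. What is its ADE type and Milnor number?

The Hessian of f at 0 has rank 0. Corank 2; j^3 = -2*p^3 is a perfect cube, so E-series; the 4-jet and mu = 7 give E_7.

Type E7, Milnor number mu = 7.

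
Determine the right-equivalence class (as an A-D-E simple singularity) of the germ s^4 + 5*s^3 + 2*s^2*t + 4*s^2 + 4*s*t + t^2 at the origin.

The Hessian of f at 0 has rank 1. Corank 1: A-series; mu = 2 gives A_2.

A_{2}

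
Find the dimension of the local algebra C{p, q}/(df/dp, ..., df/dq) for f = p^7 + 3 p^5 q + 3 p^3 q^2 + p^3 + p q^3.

7

The Hessian of f at 0 has rank 0. Corank 2; j^3 = p^3 is a perfect cube, so E-series; the 4-jet and mu = 7 give E_7.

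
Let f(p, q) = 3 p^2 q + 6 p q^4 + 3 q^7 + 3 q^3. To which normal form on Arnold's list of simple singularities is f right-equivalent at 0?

The Hessian of f at 0 has rank 0. Corank 2; j^3 = 3*q*(p^2 + q^2) splits into three distinct lines over C (the quadratic factor has nonzero discriminant), so D_4.

D_{4}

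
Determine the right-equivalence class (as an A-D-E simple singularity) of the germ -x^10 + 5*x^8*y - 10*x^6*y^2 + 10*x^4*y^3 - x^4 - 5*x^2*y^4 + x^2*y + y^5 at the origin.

The Hessian of f at 0 has rank 0. Corank 2; j^3 = x^2*y has shape L^2 M (L != M), so D-series; mu = 6 gives D_6.

D_6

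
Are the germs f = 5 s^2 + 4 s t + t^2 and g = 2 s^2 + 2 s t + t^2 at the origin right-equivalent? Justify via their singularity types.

Yes.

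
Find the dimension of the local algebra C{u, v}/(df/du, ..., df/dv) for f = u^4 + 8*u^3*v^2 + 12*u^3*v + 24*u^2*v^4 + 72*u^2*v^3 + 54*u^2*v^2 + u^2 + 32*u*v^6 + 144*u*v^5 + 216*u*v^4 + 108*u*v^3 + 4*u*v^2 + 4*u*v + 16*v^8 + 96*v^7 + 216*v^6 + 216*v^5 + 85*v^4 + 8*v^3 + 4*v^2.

The Hessian of f at 0 has rank 1. Corank 1: A-series; mu = 3 gives A_3.

3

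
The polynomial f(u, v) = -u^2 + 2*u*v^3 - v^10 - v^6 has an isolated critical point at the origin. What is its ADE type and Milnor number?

The Hessian of f at 0 has rank 1. Corank 1: A-series; mu = 9 gives A_9.

Type A_{9}, Milnor number mu = 9.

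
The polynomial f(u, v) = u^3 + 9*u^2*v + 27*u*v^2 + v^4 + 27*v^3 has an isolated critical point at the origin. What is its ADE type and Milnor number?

Type E_{6}, Milnor number mu = 6.

The Hessian of f at 0 is [[0, 0], [0, 0]] with rank 0, so corank 2. A Groebner basis of the Jacobian ideal J(f) in C{u,v} is {v^3, u^2 + 6*u*v + 9*v^2}; counting standard monomials gives mu = 6. Corank 2; j^3 = (u + 3*v)^3 is a perfect cube, so E-series; the 4-jet and mu = 6 give E_6.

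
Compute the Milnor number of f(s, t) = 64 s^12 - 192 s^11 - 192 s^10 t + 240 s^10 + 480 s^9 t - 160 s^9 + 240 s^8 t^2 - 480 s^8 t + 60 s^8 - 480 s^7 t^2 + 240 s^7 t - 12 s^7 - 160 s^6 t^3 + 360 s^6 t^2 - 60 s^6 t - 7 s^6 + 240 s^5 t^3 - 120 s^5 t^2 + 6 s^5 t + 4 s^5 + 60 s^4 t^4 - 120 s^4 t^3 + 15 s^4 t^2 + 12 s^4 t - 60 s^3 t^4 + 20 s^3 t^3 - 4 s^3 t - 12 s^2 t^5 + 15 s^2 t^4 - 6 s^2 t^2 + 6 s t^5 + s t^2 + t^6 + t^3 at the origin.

The Hessian of f at 0 has rank 0. Corank 2; j^3 = t^2*(s + t) has shape L^2 M (L != M), so D-series; mu = 7 gives D_7.

7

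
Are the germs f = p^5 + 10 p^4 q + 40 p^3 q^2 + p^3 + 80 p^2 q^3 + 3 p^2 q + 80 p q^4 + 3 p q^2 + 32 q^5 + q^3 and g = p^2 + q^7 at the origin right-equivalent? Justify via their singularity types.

No.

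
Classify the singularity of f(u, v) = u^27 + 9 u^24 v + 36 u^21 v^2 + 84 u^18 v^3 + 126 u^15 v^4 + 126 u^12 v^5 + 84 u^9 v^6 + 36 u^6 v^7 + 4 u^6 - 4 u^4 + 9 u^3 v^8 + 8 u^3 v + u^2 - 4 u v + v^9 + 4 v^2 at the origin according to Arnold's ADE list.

A_{8}

The Hessian of f at 0 has rank 1. Corank 1: A-series; mu = 8 gives A_8.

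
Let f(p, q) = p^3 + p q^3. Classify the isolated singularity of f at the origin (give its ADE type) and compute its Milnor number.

The Hessian of f at 0 has rank 0. Corank 2; j^3 = p^3 is a perfect cube, so E-series; the 4-jet and mu = 7 give E_7.

Type E7, Milnor number mu = 7.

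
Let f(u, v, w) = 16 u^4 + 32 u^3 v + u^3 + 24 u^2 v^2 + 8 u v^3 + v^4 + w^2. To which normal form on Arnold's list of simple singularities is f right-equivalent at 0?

E_{6}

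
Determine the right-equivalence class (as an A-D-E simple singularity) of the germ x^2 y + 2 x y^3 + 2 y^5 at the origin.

D_{6}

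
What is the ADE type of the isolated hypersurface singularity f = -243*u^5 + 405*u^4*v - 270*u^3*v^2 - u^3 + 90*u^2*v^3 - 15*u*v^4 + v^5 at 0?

The Hessian of f at 0 has rank 0. Corank 2; j^3 = -u^3 is a perfect cube, so E-series; the 5-jet and mu = 8 give E_8.

E_8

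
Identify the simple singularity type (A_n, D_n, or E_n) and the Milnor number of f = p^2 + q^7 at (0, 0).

The Hessian of f at 0 is [[2, 0], [0, 0]] with rank 1, so corank 1. A Groebner basis of the Jacobian ideal J(f) in C{p,q} is {q^6, p}; counting standard monomials gives mu = 6. Corank 1: A-series; mu = 6 gives A_6.

Type A_{6}, Milnor number mu = 6.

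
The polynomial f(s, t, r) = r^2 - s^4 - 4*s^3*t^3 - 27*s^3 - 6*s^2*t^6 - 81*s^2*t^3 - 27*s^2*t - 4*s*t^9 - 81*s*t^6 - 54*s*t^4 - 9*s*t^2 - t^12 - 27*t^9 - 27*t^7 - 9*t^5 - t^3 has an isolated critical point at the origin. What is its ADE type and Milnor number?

The Hessian of f at 0 has rank 1. Corank 2; j^3 = -(3*s + t)^3 is a perfect cube, so E-series; the 4-jet and mu = 6 give E_6.

Type E6, Milnor number mu = 6.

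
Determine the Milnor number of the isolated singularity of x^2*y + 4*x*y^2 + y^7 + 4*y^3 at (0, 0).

8

The Hessian of f at 0 is [[0, 0], [0, 0]] with rank 0, so corank 2. A Groebner basis of the Jacobian ideal J(f) in C{x,y} is {x^2/7 + y^6 - 4*y^2/7, x^3 + 8*y^3, x*y + 2*y^2}; counting standard monomials gives mu = 8. Corank 2; j^3 = y*(x + 2*y)^2 has shape L^2 M (L != M), so D-series; mu = 8 gives D_8.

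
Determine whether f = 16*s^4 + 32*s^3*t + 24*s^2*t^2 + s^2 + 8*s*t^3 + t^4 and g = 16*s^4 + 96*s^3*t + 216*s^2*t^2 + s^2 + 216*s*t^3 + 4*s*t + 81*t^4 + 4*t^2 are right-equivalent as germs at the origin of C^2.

Yes.

The Hessian of f at 0 has rank 1. Corank 1: A-series; mu = 3 gives A_3. The Hessian of g at 0 has rank 1. Corank 1: A-series; mu = 3 gives A_3. Both have type A_3, hence right-equivalent.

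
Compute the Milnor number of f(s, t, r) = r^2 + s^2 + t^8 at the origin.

The Hessian of f at 0 has rank 2. Corank 1: A-series; mu = 7 gives A_7.

7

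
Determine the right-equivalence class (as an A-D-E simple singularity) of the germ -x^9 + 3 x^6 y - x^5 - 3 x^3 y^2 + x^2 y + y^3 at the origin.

The Hessian of f at 0 has rank 0. Corank 2; j^3 = y*(x^2 + y^2) splits into three distinct lines over C (the quadratic factor has nonzero discriminant), so D_4.

D_4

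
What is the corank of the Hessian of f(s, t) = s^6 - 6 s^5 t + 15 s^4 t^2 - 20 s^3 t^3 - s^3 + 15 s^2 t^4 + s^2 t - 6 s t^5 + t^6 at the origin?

2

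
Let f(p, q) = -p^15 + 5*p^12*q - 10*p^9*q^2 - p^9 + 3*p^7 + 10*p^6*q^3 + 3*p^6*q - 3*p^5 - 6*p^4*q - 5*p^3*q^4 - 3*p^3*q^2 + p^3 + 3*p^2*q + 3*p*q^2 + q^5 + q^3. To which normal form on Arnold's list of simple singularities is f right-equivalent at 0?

E8

The Hessian of f at 0 has rank 0. Corank 2; j^3 = (p + q)^3 is a perfect cube, so E-series; the 5-jet and mu = 8 give E_8.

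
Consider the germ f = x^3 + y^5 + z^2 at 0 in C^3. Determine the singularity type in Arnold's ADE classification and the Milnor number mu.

Type E8, Milnor number mu = 8.

The Hessian of f at 0 is [[0, 0, 0], [0, 0, 0], [0, 0, 2]] with rank 1, so corank 2. A Groebner basis of the Jacobian ideal J(f) in C{x,y,z} is {y^4, x^2, z}; counting standard monomials gives mu = 8. Corank 2; j^3 = x^3 is a perfect cube, so E-series; the 5-jet and mu = 8 give E_8.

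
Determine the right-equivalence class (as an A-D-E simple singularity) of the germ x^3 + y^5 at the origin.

The Hessian of f at 0 is [[0, 0], [0, 0]] with rank 0, so corank 2. A Groebner basis of the Jacobian ideal J(f) in C{x,y} is {y^4, x^2}; counting standard monomials gives mu = 8. Corank 2; j^3 = x^3 is a perfect cube, so E-series; the 5-jet and mu = 8 give E_8.

E8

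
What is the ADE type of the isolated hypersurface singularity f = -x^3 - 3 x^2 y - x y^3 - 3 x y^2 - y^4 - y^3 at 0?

The Hessian of f at 0 has rank 0. Corank 2; j^3 = -(x + y)^3 is a perfect cube, so E-series; the 4-jet and mu = 7 give E_7.

E_{7}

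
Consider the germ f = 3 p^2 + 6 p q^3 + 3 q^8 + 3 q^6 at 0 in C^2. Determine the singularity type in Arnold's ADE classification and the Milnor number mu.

Type A_{7}, Milnor number mu = 7.

The Hessian of f at 0 has rank 1. Corank 1: A-series; mu = 7 gives A_7.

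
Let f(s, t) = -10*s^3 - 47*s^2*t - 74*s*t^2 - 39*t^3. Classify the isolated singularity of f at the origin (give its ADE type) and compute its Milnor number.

The Hessian of f at 0 has rank 0. Corank 2; j^3 = -(2*s + 3*t)*(5*s^2 + 16*s*t + 13*t^2) splits into three distinct lines over C (the quadratic factor has nonzero discriminant), so D_4.

Type D_4, Milnor number mu = 4.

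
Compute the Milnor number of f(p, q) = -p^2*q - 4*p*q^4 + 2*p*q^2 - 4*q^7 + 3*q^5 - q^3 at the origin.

The Hessian of f at 0 is [[0, 0], [0, 0]] with rank 0, so corank 2. A Groebner basis of the Jacobian ideal J(f) in C{p,q} is {p*q/2 + q^4 - q^2/2, p*q^2 - q^3, p^2 - 9*p*q/2 + 7*q^2/2}; counting standard monomials gives mu = 6. Corank 2; j^3 = -q*(p - q)^2 has shape L^2 M (L != M), so D-series; mu = 6 gives D_6.

6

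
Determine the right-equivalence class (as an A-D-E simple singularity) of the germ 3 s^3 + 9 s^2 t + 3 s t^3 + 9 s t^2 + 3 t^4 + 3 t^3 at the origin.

E_7

The Hessian of f at 0 is [[0, 0], [0, 0]] with rank 0, so corank 2. A Groebner basis of the Jacobian ideal J(f) in C{s,t} is {s^3 + 3*s^2*t + 6*s^2 + 12*s*t + 6*t^2, -3*s^2 + s*t^2 - 6*s*t - 3*t^2, 3*s^2 + 6*s*t + t^3 + 3*t^2}; counting standard monomials gives mu = 7. Corank 2; j^3 = 3*(s + t)^3 is a perfect cube, so E-series; the 4-jet and mu = 7 give E_7.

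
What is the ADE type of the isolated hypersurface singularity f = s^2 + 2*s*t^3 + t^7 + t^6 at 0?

A_6

The Hessian of f at 0 has rank 1. Corank 1: A-series; mu = 6 gives A_6.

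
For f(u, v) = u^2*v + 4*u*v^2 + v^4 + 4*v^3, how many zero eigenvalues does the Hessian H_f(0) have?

2

Hessian at 0 has rank 0.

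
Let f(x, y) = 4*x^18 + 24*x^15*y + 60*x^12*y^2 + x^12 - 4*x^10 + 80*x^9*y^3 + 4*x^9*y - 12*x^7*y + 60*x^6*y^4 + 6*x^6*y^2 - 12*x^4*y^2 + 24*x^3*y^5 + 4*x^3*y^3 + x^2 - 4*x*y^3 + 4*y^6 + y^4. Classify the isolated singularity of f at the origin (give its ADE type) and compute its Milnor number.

The Hessian of f at 0 is [[2, 0], [0, 0]] with rank 1, so corank 1. A Groebner basis of the Jacobian ideal J(f) in C{x,y} is {y^3, x}; counting standard monomials gives mu = 3. Corank 1: A-series; mu = 3 gives A_3.

Type A_3, Milnor number mu = 3.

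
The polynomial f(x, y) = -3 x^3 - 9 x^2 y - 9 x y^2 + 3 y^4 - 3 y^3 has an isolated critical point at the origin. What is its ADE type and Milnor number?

The Hessian of f at 0 has rank 0. Corank 2; j^3 = -3*(x + y)^3 is a perfect cube, so E-series; the 4-jet and mu = 6 give E_6.

Type E6, Milnor number mu = 6.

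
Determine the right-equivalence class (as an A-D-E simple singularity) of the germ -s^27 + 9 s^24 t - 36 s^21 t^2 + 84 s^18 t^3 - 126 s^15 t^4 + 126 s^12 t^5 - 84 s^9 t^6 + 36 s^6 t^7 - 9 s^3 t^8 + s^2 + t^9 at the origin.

The Hessian of f at 0 has rank 1. Corank 1: A-series; mu = 8 gives A_8.

A_8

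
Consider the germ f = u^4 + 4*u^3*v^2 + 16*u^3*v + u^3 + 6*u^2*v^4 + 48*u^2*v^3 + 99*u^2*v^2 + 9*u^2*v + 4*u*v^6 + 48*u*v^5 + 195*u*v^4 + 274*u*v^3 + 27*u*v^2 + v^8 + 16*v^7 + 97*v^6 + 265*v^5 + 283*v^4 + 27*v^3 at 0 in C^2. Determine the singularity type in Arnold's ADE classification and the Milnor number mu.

The Hessian of f at 0 has rank 0. Corank 2; j^3 = (u + 3*v)^3 is a perfect cube, so E-series; the 4-jet and mu = 6 give E_6.

Type E_{6}, Milnor number mu = 6.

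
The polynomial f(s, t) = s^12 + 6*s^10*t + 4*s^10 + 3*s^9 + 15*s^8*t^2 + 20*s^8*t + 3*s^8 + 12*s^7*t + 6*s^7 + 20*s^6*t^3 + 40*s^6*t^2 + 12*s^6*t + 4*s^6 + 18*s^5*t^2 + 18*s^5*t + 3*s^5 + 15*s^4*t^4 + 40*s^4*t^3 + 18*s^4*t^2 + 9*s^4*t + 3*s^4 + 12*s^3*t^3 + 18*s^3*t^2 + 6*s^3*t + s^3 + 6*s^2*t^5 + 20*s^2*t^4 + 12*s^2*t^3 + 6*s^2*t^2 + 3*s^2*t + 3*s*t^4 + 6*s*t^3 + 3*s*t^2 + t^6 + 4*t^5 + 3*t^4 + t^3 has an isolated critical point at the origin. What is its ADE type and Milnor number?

The Hessian of f at 0 is [[0, 0], [0, 0]] with rank 0, so corank 2. A Groebner basis of the Jacobian ideal J(f) in C{s,t} is {s^2/12 + s*t^3 + s*t^2/3 + s*t/6 + t^3/3 + t^2/12, t^4, s^3 + s^2 + s*t^2 + 2*s*t + 2*t^3 + t^2, s^2*t - s^2/3 + 2*s*t^2/3 - 2*s*t/3 - t^3/3 - t^2/3}; counting standard monomials gives mu = 8. Corank 2; j^3 = (s + t)^3 is a perfect cube, so E-series; the 5-jet and mu = 8 give E_8.

Type E_{8}, Milnor number mu = 8.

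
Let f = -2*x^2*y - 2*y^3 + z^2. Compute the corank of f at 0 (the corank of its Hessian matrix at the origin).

Hessian at 0 has rank 1.

2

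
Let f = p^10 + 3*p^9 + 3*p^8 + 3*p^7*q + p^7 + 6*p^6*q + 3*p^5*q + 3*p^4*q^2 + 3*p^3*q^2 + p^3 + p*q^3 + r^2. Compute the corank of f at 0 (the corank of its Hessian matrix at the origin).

2

Hessian at 0 has rank 1.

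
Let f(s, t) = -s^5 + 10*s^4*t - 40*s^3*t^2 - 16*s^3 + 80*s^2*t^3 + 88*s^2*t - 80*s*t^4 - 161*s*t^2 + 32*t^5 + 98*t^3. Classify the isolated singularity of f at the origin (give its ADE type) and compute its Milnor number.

Type D6, Milnor number mu = 6.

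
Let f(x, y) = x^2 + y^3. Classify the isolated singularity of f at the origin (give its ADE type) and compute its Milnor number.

Type A2, Milnor number mu = 2.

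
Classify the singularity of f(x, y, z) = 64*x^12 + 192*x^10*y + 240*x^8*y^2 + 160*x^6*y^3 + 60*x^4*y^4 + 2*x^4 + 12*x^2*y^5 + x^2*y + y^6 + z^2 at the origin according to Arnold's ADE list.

D7

The Hessian of f at 0 has rank 1. Corank 2; j^3 = x^2*y has shape L^2 M (L != M), so D-series; mu = 7 gives D_7.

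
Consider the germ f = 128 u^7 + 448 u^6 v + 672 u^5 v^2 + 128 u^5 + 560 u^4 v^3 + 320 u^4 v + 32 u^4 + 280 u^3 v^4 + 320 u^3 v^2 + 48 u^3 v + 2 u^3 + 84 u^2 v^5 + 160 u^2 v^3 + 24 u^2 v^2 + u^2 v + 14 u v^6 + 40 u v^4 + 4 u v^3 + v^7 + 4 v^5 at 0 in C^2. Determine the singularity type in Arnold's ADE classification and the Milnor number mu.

The Hessian of f at 0 has rank 0. Corank 2; j^3 = u^2*(2*u + v) has shape L^2 M (L != M), so D-series; mu = 8 gives D_8.

Type D8, Milnor number mu = 8.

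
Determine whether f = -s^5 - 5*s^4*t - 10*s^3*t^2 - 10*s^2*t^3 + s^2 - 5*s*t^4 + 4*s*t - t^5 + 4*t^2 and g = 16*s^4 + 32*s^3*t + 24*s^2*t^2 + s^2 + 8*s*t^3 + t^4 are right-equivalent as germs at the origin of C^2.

No.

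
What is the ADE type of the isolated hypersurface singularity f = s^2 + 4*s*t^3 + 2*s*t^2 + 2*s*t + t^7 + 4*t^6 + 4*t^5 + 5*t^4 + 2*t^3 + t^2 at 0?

The Hessian of f at 0 has rank 1. Corank 1: A-series; mu = 6 gives A_6.

A_{6}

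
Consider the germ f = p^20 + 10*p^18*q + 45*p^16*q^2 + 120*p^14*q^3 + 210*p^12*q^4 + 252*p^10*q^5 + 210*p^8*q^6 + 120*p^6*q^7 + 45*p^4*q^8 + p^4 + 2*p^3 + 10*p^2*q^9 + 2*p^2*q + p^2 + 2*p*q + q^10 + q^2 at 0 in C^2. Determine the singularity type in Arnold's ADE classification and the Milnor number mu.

Type A_{9}, Milnor number mu = 9.

The Hessian of f at 0 is [[2, 2], [2, 2]] with rank 1, so corank 1. A Groebner basis of the Jacobian ideal J(f) in C{p,q} is {p*q^4 - 10*p*q^3 + 15*p*q^2 - 7*p*q + p - 4*q^4 + 10*q^3 - 6*q^2 + q, 30*p*q^3 - 54*p*q^2 + 27*p*q - 4*p + q^5 + 10*q^4 - 35*q^3 + 23*q^2 - 4*q, p^2 + p + q}; counting standard monomials gives mu = 9. Corank 1: A-series; mu = 9 gives A_9.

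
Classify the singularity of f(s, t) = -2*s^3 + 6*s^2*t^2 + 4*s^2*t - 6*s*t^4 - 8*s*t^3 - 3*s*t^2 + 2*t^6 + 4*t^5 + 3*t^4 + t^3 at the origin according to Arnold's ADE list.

D4

The Hessian of f at 0 is [[0, 0], [0, 0]] with rank 0, so corank 2. A Groebner basis of the Jacobian ideal J(f) in C{s,t} is {t^3, s^2 - 3*t^2/2, s*t - 3*t^2/2}; counting standard monomials gives mu = 4. Corank 2; j^3 = -(s - t)*(2*s^2 - 2*s*t + t^2) splits into three distinct lines over C (the quadratic factor has nonzero discriminant), so D_4.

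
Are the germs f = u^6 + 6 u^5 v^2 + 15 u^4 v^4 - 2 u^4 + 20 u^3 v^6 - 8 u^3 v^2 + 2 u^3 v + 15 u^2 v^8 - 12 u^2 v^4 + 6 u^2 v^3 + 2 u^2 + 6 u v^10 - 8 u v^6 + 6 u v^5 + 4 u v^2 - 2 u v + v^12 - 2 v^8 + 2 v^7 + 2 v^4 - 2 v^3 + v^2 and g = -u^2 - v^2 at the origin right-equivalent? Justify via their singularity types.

The Hessian of f at 0 has rank 2. Corank 0: nondegenerate Morse point, so A_1. The Hessian of g at 0 has rank 2. Corank 0: nondegenerate Morse point, so A_1. Both have type A_1, hence right-equivalent.

Yes.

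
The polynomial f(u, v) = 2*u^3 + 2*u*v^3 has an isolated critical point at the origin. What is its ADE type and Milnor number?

The Hessian of f at 0 has rank 0. Corank 2; j^3 = 2*u^3 is a perfect cube, so E-series; the 4-jet and mu = 7 give E_7.

Type E_{7}, Milnor number mu = 7.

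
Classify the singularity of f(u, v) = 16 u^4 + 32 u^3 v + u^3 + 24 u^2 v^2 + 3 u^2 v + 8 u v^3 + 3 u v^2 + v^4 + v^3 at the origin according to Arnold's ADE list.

E6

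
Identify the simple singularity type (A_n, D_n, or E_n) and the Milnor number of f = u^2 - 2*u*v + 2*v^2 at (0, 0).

The Hessian of f at 0 is [[2, -2], [-2, 4]] with rank 2, so corank 0. A Groebner basis of the Jacobian ideal J(f) in C{u,v} is {u, v}; counting standard monomials gives mu = 1. Corank 0: nondegenerate Morse point, so A_1.

Type A_{1}, Milnor number mu = 1.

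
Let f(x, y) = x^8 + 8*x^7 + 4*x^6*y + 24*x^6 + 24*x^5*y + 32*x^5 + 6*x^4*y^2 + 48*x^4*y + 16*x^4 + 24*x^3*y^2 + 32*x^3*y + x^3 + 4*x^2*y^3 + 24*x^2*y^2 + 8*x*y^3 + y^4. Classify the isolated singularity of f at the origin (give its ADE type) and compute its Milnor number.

Type E_6, Milnor number mu = 6.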